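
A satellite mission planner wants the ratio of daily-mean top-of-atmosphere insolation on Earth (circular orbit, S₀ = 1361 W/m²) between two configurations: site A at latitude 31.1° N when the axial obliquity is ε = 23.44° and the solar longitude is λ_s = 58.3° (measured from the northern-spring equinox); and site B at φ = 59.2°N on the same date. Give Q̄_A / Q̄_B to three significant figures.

— Configuration A (φ=+31.1°):
Solar declination: sin δ = sin ε · sin λ_s = sin 23.44° × sin 58.3° = 0.33844, so δ = +19.782°.
cos H₀ = −tan(+31.1°) tan(+19.782°) = -0.2170, H₀ = 1.7895 rad.
Bracket: H₀ sin φ sin δ + cos φ cos δ sin H₀ = 1.7895×0.51653×0.33844 + 0.85627×0.94099×0.97618 = 0.312830 + 0.786549 = 1.099379.
Q̄ = (S₀/π) × [bracket] = (1361/π) × 1.099379 = 476.27 W/m².
— Configuration B (φ=+59.2°):
cos H₀ = −tan(+59.2°) tan(+19.782°) = -0.6033, H₀ = 2.2185 rad.
Bracket: H₀ sin φ sin δ + cos φ cos δ sin H₀ = 2.2185×0.85896×0.33844 + 0.51204×0.94099×0.79748 = 0.644932 + 0.384245 = 1.029177.
Q̄ = (S₀/π) × [bracket] = (1361/π) × 1.029177 = 445.86 W/m².
Ratio Q̄_A / Q̄_B = 476.27 / 445.86 = 1.068.

Q̄_A / Q̄_B ≈ 1.07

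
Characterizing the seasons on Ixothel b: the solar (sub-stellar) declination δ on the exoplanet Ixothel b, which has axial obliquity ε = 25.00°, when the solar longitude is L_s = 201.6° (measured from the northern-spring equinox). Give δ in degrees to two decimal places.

δ = -8.95°

sin δ = sin ε · sin L_s = sin 25.00° × sin 201.6° = -0.155576.
δ = arcsin(-0.155576) = -8.95°.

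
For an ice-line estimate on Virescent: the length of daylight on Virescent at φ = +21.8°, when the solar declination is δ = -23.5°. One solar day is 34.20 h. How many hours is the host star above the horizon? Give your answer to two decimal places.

cos H₀ = −tan φ · tan δ = −tan(+21.8°) × tan(-23.500°) = 0.1739, so H₀ = 1.3960 rad = 79.98°.
Daylight = 2H₀/(2π) × 34.20 h = (1.3960/π) × 34.20 = 15.20 h.

15.20 h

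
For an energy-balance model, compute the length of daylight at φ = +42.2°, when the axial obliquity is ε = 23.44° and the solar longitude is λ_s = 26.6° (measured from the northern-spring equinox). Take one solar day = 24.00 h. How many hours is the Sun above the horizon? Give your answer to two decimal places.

13.26 h

Solar declination: sin δ = sin ε · sin λ_s = sin 23.44° × sin 26.6° = 0.17811, so δ = +10.260°.
cos H₀ = −tan φ · tan δ = −tan(+42.2°) × tan(+10.260°) = -0.1641, so H₀ = 1.7357 rad = 99.45°.
Daylight = 2H₀/(2π) × 24.00 h = (1.7357/π) × 24.00 = 13.26 h.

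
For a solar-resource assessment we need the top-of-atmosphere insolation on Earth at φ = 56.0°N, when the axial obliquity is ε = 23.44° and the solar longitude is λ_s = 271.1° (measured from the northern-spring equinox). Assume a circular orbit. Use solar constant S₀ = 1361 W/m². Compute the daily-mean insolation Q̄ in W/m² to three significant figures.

Solar declination: sin δ = sin ε · sin λ_s = sin 23.44° × sin 271.1° = -0.39772, so δ = -23.435°.
cos H₀ = −tan(+56.0°) tan(-23.435°) = 0.6426, H₀ = 0.8728 rad.
Bracket: H₀ sin φ sin δ + cos φ cos δ sin H₀ = 0.8728×0.82904×-0.39772 + 0.55919×0.91751×0.76616 = -0.287785 + 0.393088 = 0.105303.
Q̄ = (S₀/π) × [bracket] = (1361/π) × 0.105303 = 45.62 W/m².

Q̄ ≈ 45.6 W/m²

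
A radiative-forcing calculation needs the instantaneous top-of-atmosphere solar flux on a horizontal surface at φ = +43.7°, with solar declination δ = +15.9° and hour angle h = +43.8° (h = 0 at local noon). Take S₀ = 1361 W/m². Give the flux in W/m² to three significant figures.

941 W/m²

cos θ_z = sin φ sin δ + cos φ cos δ cos h = 0.189274 + 0.501845 = 0.691119.
Flux = S₀ · cos θ_z = 1361 × 0.691119 = 940.6 W/m².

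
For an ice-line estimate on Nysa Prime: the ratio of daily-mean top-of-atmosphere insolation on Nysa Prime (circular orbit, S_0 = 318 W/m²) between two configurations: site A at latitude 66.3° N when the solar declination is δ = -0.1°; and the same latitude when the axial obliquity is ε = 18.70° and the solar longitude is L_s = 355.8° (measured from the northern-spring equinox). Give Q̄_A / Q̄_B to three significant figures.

Q̄_A / Q̄_B ≈ 1.08

— Configuration A (ϕ=+66.3°):
cos h₀ = −tan(+66.3°) tan(-0.100°) = 0.0040, h₀ = 1.5668 rad.
Bracket: h₀ sin ϕ sin δ + cos ϕ cos δ sin h₀ = 1.5668×0.91566×-0.00175 + 0.40195×1.00000×0.99999 = -0.002511 + 0.401946 = 0.399435.
Q̄ = (S_0/π) × [bracket] = (318/π) × 0.399435 = 40.432 W/m².
— Configuration B (ϕ=+66.3°):
Solar declination: sin δ = sin ε · sin L_s = sin 18.70° × sin 355.8° = -0.02348, so δ = -1.345°.
cos h₀ = −tan(+66.3°) tan(-1.345°) = 0.0535, h₀ = 1.5173 rad.
Bracket: h₀ sin ϕ sin δ + cos ϕ cos δ sin h₀ = 1.5173×0.91566×-0.02348 + 0.40195×0.99972×0.99857 = -0.032621 + 0.401263 = 0.368642.
Q̄ = (S_0/π) × [bracket] = (318/π) × 0.368642 = 37.315 W/m².
Ratio Q̄_A / Q̄_B = 40.432 / 37.315 = 1.084.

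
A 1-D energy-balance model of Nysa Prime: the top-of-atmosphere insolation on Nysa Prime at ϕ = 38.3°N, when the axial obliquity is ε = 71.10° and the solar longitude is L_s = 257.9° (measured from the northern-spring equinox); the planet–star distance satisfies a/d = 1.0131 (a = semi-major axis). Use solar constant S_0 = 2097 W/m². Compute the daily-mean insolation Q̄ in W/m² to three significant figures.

Q̄ ≈ 0.00 W/m²

Solar declination: sin δ = sin ε · sin L_s = sin 71.10° × sin 257.9° = -0.92507, so δ = -67.678°.
cos h₀ = −tan(+38.3°) tan(-67.678°) = 1.9235 ≥ 1 ⇒ polar night, h₀ = 0 and Q̄ = 0.
Inverse-square distance factor (a/d)² = 1.0131² = 1.026372.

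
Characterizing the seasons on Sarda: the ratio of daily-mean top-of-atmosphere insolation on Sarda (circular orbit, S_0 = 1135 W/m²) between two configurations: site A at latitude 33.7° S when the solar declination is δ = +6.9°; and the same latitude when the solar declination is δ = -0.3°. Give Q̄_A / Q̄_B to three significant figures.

— Configuration A (ϕ=-33.7°):
cos h₀ = −tan(-33.7°) tan(+6.900°) = 0.0807, h₀ = 1.4900 rad.
Bracket: h₀ sin ϕ sin δ + cos ϕ cos δ sin h₀ = 1.4900×-0.55484×0.12014 + 0.83195×0.99276×0.99674 = -0.099321 + 0.823234 = 0.723913.
Q̄ = (S_0/π) × [bracket] = (1135/π) × 0.723913 = 261.54 W/m².
— Configuration B (ϕ=-33.7°):
cos h₀ = −tan(-33.7°) tan(-0.300°) = -0.0035, h₀ = 1.5743 rad.
Bracket: h₀ sin ϕ sin δ + cos ϕ cos δ sin h₀ = 1.5743×-0.55484×-0.00524 + 0.83195×0.99999×0.99999 = 0.004577 + 0.831933 = 0.836510.
Q̄ = (S_0/π) × [bracket] = (1135/π) × 0.836510 = 302.22 W/m².
Ratio Q̄_A / Q̄_B = 261.54 / 302.22 = 0.8654.

Q̄_A / Q̄_B ≈ 0.865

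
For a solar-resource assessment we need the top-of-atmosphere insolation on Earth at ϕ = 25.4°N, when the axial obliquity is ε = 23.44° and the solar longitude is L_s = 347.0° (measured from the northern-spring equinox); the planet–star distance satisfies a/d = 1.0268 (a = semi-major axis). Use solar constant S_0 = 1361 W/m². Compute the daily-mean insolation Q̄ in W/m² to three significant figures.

Q̄ ≈ 384 W/m²

Solar declination: sin δ = sin ε · sin L_s = sin 23.44° × sin 347.0° = -0.08948, so δ = -5.134°.
cos h₀ = −tan(+25.4°) tan(-5.134°) = 0.0427, h₀ = 1.5281 rad.
Bracket: h₀ sin ϕ sin δ + cos ϕ cos δ sin h₀ = 1.5281×0.42894×-0.08948 + 0.90334×0.99599×0.99909 = -0.058651 + 0.898899 = 0.840248.
Inverse-square distance factor (a/d)² = 1.0268² = 1.054318.
Q̄ = (S_0/π) × 1.054318 × [bracket] = (1361/π) × 1.054318 × 0.840248 = 383.8 W/m².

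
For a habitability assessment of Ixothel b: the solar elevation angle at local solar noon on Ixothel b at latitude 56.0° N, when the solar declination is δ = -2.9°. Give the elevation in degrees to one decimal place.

At local noon the hour angle is zero, so the zenith angle equals |φ − δ| = |+56.0° − (-2.900°)| = 58.900°.
Elevation = 90° − 58.900° = 31.1°.

31.1°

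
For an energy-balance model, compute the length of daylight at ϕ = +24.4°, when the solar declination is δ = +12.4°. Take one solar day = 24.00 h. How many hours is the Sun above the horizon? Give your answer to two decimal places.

12.76 h

cos h₀ = −tan ϕ · tan δ = −tan(+24.4°) × tan(+12.400°) = -0.0997, so h₀ = 1.6707 rad = 95.72°.
Daylight = 2h₀/(2π) × 24.00 h = (1.6707/π) × 24.00 = 12.76 h.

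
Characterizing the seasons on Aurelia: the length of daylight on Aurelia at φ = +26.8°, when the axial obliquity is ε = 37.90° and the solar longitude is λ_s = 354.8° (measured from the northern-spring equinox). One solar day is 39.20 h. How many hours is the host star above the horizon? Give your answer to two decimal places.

Solar declination: sin δ = sin ε · sin λ_s = sin 37.90° × sin 354.8° = -0.05567, so δ = -3.192°.
cos H₀ = −tan φ · tan δ = −tan(+26.8°) × tan(-3.192°) = 0.0282, so H₀ = 1.5426 rad = 88.39°.
Daylight = 2H₀/(2π) × 39.20 h = (1.5426/π) × 39.20 = 19.25 h.

19.25 h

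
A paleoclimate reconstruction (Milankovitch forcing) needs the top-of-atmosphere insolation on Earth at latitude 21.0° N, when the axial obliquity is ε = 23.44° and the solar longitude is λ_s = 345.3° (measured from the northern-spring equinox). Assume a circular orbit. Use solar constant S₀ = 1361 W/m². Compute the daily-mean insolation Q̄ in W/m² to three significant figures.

Q̄ ≈ 378 W/m²

Solar declination: sin δ = sin ε · sin λ_s = sin 23.44° × sin 345.3° = -0.10094, so δ = -5.793°.
cos H₀ = −tan(+21.0°) tan(-5.793°) = 0.0389, H₀ = 1.5318 rad.
Bracket: H₀ sin φ sin δ + cos φ cos δ sin H₀ = 1.5318×0.35837×-0.10094 + 0.93358×0.99489×0.99924 = -0.055411 + 0.928104 = 0.872693.
Q̄ = (S₀/π) × [bracket] = (1361/π) × 0.872693 = 378.1 W/m².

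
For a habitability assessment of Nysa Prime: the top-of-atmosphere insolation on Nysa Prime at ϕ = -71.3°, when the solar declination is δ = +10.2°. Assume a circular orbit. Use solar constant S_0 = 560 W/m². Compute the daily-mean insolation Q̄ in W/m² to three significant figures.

Q̄ ≈ 17.4 W/m²

cos h₀ = −tan(-71.3°) tan(+10.200°) = 0.5316, h₀ = 1.0103 rad.
Bracket: h₀ sin ϕ sin δ + cos ϕ cos δ sin h₀ = 1.0103×-0.94721×0.17708 + 0.32061×0.98420×0.84701 = -0.169460 + 0.267269 = 0.097809.
Q̄ = (S_0/π) × [bracket] = (560/π) × 0.097809 = 17.43 W/m².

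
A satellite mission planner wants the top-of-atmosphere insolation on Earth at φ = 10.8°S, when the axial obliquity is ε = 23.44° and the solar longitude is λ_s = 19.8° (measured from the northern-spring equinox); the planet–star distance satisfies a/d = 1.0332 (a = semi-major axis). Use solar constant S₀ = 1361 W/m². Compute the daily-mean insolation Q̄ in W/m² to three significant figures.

Q̄ ≈ 432 W/m²

Solar declination: sin δ = sin ε · sin λ_s = sin 23.44° × sin 19.8° = 0.13475, so δ = +7.744°.
cos H₀ = −tan(-10.8°) tan(+7.744°) = 0.0259, H₀ = 1.5449 rad.
Bracket: H₀ sin φ sin δ + cos φ cos δ sin H₀ = 1.5449×-0.18738×0.13475 + 0.98229×0.99088×0.99966 = -0.039008 + 0.973001 = 0.933993.
Inverse-square distance factor (a/d)² = 1.0332² = 1.067502.
Q̄ = (S₀/π) × 1.067502 × [bracket] = (1361/π) × 1.067502 × 0.933993 = 431.9 W/m².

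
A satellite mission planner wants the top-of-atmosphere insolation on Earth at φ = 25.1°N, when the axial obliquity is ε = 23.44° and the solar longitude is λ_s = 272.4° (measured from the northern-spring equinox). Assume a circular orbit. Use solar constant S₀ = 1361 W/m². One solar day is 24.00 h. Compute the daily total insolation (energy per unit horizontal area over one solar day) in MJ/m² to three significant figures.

21.8 MJ/m²

Solar declination: sin δ = sin ε · sin λ_s = sin 23.44° × sin 272.4° = -0.39744, so δ = -23.418°.
cos H₀ = −tan(+25.1°) tan(-23.418°) = 0.2029, H₀ = 1.3665 rad.
Bracket: H₀ sin φ sin δ + cos φ cos δ sin H₀ = 1.3665×0.42420×-0.39744 + 0.90557×0.91763×0.97920 = -0.230384 + 0.813694 = 0.583310.
Q̄ = (S₀/π) × [bracket] = (1361/π) × 0.583310 = 252.70 W/m².
Daily total = Q̄ × 24.00 h × 3600 s/h = 252.70 × 24.00 × 3600 / 10⁶ = 21.83 MJ/m².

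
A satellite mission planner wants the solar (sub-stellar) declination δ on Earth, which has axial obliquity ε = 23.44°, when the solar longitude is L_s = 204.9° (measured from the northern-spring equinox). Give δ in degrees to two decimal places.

δ = -9.64°

sin δ = sin ε · sin L_s = sin 23.44° × sin 204.9° = -0.167483.
δ = arcsin(-0.167483) = -9.64°.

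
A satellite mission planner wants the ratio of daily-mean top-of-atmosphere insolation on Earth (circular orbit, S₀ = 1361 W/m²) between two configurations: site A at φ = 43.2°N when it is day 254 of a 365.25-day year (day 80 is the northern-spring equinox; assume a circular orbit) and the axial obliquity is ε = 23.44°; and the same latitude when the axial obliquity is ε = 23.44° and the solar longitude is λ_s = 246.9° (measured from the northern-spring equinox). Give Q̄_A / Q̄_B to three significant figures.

— Configuration A (φ=+43.2°):
Solar longitude: λ_s = 360° × (254 − 80)/365.25 = 171.499°.
sin δ = sin 23.44° × sin 171.499° = 0.05880, so δ = +3.371°.
cos H₀ = −tan(+43.2°) tan(+3.371°) = -0.0553, H₀ = 1.6261 rad.
Bracket: H₀ sin φ sin δ + cos φ cos δ sin H₀ = 1.6261×0.68455×0.05880 + 0.72897×0.99827×0.99847 = 0.065453 + 0.726595 = 0.792048.
Q̄ = (S₀/π) × [bracket] = (1361/π) × 0.792048 = 343.13 W/m².
— Configuration B (φ=+43.2°):
Solar declination: sin δ = sin ε · sin λ_s = sin 23.44° × sin 246.9° = -0.36589, so δ = -21.463°.
cos H₀ = −tan(+43.2°) tan(-21.463°) = 0.3692, H₀ = 1.1926 rad.
Bracket: H₀ sin φ sin δ + cos φ cos δ sin H₀ = 1.1926×0.68455×-0.36589 + 0.72897×0.93066×0.92935 = -0.298711 + 0.630493 = 0.331782.
Q̄ = (S₀/π) × [bracket] = (1361/π) × 0.331782 = 143.73 W/m².
Ratio Q̄_A / Q̄_B = 343.13 / 143.73 = 2.387.

Q̄_A / Q̄_B ≈ 2.39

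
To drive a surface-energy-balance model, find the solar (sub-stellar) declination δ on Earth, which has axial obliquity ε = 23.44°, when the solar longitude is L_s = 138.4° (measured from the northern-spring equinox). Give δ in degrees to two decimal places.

δ = +15.31°

sin δ = sin ε · sin L_s = sin 23.44° × sin 138.4° = 0.264102.
δ = arcsin(0.264102) = +15.31°.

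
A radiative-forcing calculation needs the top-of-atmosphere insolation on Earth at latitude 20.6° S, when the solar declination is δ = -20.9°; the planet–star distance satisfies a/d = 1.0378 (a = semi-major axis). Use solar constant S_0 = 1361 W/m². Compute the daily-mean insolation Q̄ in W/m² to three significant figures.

cos h₀ = −tan(-20.6°) tan(-20.900°) = -0.1435, h₀ = 1.7148 rad.
Bracket: h₀ sin ϕ sin δ + cos ϕ cos δ sin h₀ = 1.7148×-0.35184×-0.35674 + 0.93606×0.93420×0.98965 = 0.215234 + 0.865417 = 1.080651.
Inverse-square distance factor (a/d)² = 1.0378² = 1.077029.
Q̄ = (S_0/π) × 1.077029 × [bracket] = (1361/π) × 1.077029 × 1.080651 = 504.2 W/m².

Q̄ ≈ 504 W/m²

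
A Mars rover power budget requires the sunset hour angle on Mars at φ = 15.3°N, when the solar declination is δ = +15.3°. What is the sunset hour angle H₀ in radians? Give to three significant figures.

H₀ = 1.65 rad

cos H₀ = −tan φ · tan δ = −tan(+15.3°) × tan(+15.300°) = -0.0748, so H₀ = 1.6457 rad = 94.29°.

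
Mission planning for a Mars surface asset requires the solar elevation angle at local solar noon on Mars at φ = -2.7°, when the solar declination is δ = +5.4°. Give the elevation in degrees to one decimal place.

81.9°

At local noon the hour angle is zero, so the zenith angle equals |φ − δ| = |-2.7° − (+5.400°)| = 8.100°.
Elevation = 90° − 8.100° = 81.9°.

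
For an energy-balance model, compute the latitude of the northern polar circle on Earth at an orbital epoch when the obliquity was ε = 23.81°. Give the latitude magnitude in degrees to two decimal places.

The polar circle is the lowest latitude that experiences at least one full rotation of continuous daylight at the northern-summer solstice; it lies at |φ| = 90° − ε = 90° − 23.81° = 66.19°.

66.19°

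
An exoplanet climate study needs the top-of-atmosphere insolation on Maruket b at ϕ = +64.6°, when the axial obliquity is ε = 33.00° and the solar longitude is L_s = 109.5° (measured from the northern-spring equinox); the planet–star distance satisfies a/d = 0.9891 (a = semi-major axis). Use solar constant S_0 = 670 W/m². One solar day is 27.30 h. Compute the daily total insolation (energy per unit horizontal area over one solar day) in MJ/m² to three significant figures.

29.9 MJ/m²

Solar declination: sin δ = sin ε · sin L_s = sin 33.00° × sin 109.5° = 0.51340, so δ = +30.891°.
cos h₀ = −tan(+64.6°) tan(+30.891°) = -1.2599 ≤ −1 ⇒ polar day, h₀ = π.
Bracket: h₀ sin ϕ sin δ + cos ϕ cos δ sin h₀ = 3.1416×0.90334×0.51340 + 0.42894×0.85815×0.00000 = 1.456995 + 0.000000 = 1.456995.
Inverse-square distance factor (a/d)² = 0.9891² = 0.978319.
Q̄ = (S_0/π) × 0.978319 × [bracket] = (670/π) × 0.978319 × 1.456995 = 303.99 W/m².
Daily total = Q̄ × 27.30 h × 3600 s/h = 303.99 × 27.30 × 3600 / 10⁶ = 29.88 MJ/m².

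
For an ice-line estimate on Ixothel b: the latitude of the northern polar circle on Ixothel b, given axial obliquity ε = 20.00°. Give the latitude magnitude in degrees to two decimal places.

The polar circle is the lowest latitude that experiences at least one full rotation of continuous daylight at the northern-summer solstice; it lies at |φ| = 90° − ε = 90° − 20.00° = 70.00°.

70.00°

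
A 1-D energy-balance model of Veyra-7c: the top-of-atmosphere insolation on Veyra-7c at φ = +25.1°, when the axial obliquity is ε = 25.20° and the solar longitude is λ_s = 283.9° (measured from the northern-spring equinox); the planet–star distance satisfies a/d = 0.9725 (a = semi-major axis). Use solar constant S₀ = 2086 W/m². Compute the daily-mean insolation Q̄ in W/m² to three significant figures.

Solar declination: sin δ = sin ε · sin λ_s = sin 25.20° × sin 283.9° = -0.41331, so δ = -24.413°.
cos H₀ = −tan(+25.1°) tan(-24.413°) = 0.2126, H₀ = 1.3565 rad.
Bracket: H₀ sin φ sin δ + cos φ cos δ sin H₀ = 1.3565×0.42420×-0.41331 + 0.90557×0.91059×0.97714 = -0.237830 + 0.805753 = 0.567923.
Inverse-square distance factor (a/d)² = 0.9725² = 0.945756.
Q̄ = (S₀/π) × 0.945756 × [bracket] = (2086/π) × 0.945756 × 0.567923 = 356.6 W/m².

Q̄ ≈ 357 W/m²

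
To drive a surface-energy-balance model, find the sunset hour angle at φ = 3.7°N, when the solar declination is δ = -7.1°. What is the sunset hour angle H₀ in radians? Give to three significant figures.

cos H₀ = −tan φ · tan δ = −tan(+3.7°) × tan(-7.100°) = 0.0081, so H₀ = 1.5627 rad = 89.54°.

H₀ = 1.56 rad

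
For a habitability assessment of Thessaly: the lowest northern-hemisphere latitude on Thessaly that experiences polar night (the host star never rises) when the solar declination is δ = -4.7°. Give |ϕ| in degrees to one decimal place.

Polar night requires cos h₀ = −tan ϕ tan δ ≥ 1, i.e. tan ϕ tan δ ≤ −1.
The boundary is |tan ϕ| · |tan δ| = 1, so |ϕ| = 90° − |δ| = 90° − 4.7° = 85.3° in the northern hemisphere.

|ϕ| = 85.3°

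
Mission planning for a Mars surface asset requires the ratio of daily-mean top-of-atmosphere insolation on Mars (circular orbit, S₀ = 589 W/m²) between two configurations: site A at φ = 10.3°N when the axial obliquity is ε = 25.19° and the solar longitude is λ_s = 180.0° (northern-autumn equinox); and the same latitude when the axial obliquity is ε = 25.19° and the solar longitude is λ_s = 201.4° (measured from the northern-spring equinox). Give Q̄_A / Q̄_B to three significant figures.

Q̄_A / Q̄_B ≈ 1.06

— Configuration A (φ=+10.3°):
Solar declination: sin δ = sin ε · sin λ_s = sin 25.19° × sin 180.0° = 0.00000, so δ = +0.000°.
cos H₀ = −tan(+10.3°) tan(+0.000°) = -0.0000, H₀ = 1.5708 rad.
Bracket: H₀ sin φ sin δ + cos φ cos δ sin H₀ = 1.5708×0.17880×0.00000 + 0.98389×1.00000×1.00000 = 0.000000 + 0.983890 = 0.983890.
Q̄ = (S₀/π) × [bracket] = (589/π) × 0.983890 = 184.46 W/m².
— Configuration B (φ=+10.3°):
Solar declination: sin δ = sin ε · sin λ_s = sin 25.19° × sin 201.4° = -0.15530, so δ = -8.934°.
cos H₀ = −tan(+10.3°) tan(-8.934°) = 0.0286, H₀ = 1.5422 rad.
Bracket: H₀ sin φ sin δ + cos φ cos δ sin H₀ = 1.5422×0.17880×-0.15530 + 0.98389×0.98787×0.99959 = -0.042823 + 0.971557 = 0.928734.
Q̄ = (S₀/π) × [bracket] = (589/π) × 0.928734 = 174.12 W/m².
Ratio Q̄_A / Q̄_B = 184.46 / 174.12 = 1.059.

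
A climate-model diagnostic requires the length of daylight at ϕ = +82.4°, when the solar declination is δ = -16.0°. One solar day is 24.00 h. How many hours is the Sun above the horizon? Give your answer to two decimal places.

cos h₀ = −tan ϕ · tan δ = 2.1491 ≥ 1, so the Sun never rises (polar night) and h₀ = 0.
Daylight = 2h₀/(2π) × 24.00 h = (0.0000/π) × 24.00 = 0.00 h.

0.00 h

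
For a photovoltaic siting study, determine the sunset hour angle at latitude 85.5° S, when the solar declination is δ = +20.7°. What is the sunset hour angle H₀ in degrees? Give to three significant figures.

cos H₀ = −tan φ · tan δ = 4.8013 ≥ 1, so the Sun never rises (polar night) and H₀ = 0.

H₀ = 0.00°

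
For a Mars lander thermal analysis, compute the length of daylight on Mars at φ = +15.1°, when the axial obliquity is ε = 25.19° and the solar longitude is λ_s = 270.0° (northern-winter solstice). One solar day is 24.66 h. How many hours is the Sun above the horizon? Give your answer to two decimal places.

11.33 h

Solar declination: sin δ = sin ε · sin λ_s = sin 25.19° × sin 270.0° = -0.42562, so δ = -25.190°.
cos H₀ = −tan φ · tan δ = −tan(+15.1°) × tan(-25.190°) = 0.1269, so H₀ = 1.4435 rad = 82.71°.
Daylight = 2H₀/(2π) × 24.66 h = (1.4435/π) × 24.66 = 11.33 h.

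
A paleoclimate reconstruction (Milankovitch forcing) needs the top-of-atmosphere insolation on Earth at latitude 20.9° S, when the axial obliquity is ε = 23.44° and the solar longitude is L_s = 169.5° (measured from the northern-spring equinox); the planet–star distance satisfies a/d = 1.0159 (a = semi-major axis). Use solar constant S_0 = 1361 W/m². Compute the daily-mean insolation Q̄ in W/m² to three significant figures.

Solar declination: sin δ = sin ε · sin L_s = sin 23.44° × sin 169.5° = 0.07249, so δ = +4.157°.
cos h₀ = −tan(-20.9°) tan(+4.157°) = 0.0278, h₀ = 1.5430 rad.
Bracket: h₀ sin ϕ sin δ + cos ϕ cos δ sin h₀ = 1.5430×-0.35674×0.07249 + 0.93420×0.99737×0.99961 = -0.039902 + 0.931380 = 0.891478.
Inverse-square distance factor (a/d)² = 1.0159² = 1.032053.
Q̄ = (S_0/π) × 1.032053 × [bracket] = (1361/π) × 1.032053 × 0.891478 = 398.6 W/m².

Q̄ ≈ 399 W/m²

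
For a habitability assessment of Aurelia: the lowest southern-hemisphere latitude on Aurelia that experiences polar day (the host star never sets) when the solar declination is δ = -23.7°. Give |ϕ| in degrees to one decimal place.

|ϕ| = 66.3°

Polar day requires cos h₀ = −tan ϕ tan δ ≤ −1, i.e. tan ϕ tan δ ≥ 1.
The boundary is |tan ϕ| · |tan δ| = 1, so |ϕ| = 90° − |δ| = 90° − 23.7° = 66.3° in the southern hemisphere.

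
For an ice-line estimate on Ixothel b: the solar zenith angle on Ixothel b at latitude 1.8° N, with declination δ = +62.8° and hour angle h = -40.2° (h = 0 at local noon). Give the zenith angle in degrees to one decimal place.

θ_z = 67.9°

cos θ_z = sin φ sin δ + cos φ cos δ cos h = 0.027937 + 0.348957 = 0.376894.
θ_z = arccos(0.376894) = 67.9°.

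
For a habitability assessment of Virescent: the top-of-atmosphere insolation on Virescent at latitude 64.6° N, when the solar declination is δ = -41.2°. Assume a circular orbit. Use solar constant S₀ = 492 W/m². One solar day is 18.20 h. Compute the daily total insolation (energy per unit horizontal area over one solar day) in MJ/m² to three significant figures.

cos H₀ = −tan(+64.6°) tan(-41.200°) = 1.8437 ≥ 1 ⇒ polar night, H₀ = 0 and Q̄ = 0.
Daily total = Q̄ × 18.20 h × 3600 s/h = 0.00 MJ/m².

0.00 MJ/m²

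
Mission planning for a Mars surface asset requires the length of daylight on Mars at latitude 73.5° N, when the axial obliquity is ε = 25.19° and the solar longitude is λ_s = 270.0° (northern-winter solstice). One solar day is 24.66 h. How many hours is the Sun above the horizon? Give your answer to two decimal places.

0.00 h

Solar declination: sin δ = sin ε · sin λ_s = sin 25.19° × sin 270.0° = -0.42562, so δ = -25.190°.
cos H₀ = −tan φ · tan δ = 1.5879 ≥ 1, so the Sun never rises (polar night) and H₀ = 0.
Daylight = 2H₀/(2π) × 24.66 h = (0.0000/π) × 24.66 = 0.00 h.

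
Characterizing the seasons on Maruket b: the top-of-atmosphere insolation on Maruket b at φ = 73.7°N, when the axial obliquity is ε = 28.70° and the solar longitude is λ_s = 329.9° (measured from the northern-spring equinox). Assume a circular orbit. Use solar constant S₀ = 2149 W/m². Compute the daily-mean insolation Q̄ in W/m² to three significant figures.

Solar declination: sin δ = sin ε · sin λ_s = sin 28.70° × sin 329.9° = -0.24084, so δ = -13.936°.
cos H₀ = −tan(+73.7°) tan(-13.936°) = 0.8486, H₀ = 0.5575 rad.
Bracket: H₀ sin φ sin δ + cos φ cos δ sin H₀ = 0.5575×0.95981×-0.24084 + 0.28067×0.97057×0.52907 = -0.128872 + 0.144124 = 0.015252.
Q̄ = (S₀/π) × [bracket] = (2149/π) × 0.015252 = 10.43 W/m².

Q̄ ≈ 10.4 W/m²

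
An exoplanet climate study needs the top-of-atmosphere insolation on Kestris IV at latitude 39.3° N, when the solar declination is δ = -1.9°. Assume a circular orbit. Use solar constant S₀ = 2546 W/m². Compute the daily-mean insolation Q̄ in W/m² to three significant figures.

Q̄ ≈ 600 W/m²

cos H₀ = −tan(+39.3°) tan(-1.900°) = 0.0272, H₀ = 1.5436 rad.
Bracket: H₀ sin φ sin δ + cos φ cos δ sin H₀ = 1.5436×0.63338×-0.03316 + 0.77384×0.99945×0.99963 = -0.032420 + 0.773128 = 0.740708.
Q̄ = (S₀/π) × [bracket] = (2546/π) × 0.740708 = 600.3 W/m².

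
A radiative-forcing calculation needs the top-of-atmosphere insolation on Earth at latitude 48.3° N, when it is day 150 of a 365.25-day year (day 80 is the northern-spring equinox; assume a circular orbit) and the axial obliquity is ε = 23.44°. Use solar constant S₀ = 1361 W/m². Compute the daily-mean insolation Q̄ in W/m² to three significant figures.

Q̄ ≈ 484 W/m²

Solar longitude: λ_s = 360° × (150 − 80)/365.25 = 68.994°.
sin δ = sin 23.44° × sin 68.994° = 0.37135, so δ = +21.799°.
cos H₀ = −tan(+48.3°) tan(+21.799°) = -0.4489, H₀ = 2.0363 rad.
Bracket: H₀ sin φ sin δ + cos φ cos δ sin H₀ = 2.0363×0.74664×0.37135 + 0.66523×0.92849×0.89358 = 0.564594 + 0.551928 = 1.116522.
Q̄ = (S₀/π) × [bracket] = (1361/π) × 1.116522 = 483.7 W/m².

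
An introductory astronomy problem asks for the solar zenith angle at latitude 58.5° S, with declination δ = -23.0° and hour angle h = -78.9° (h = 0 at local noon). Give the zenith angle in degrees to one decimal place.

θ_z = 64.8°

cos θ_z = sin φ sin δ + cos φ cos δ cos h = 0.333153 + 0.092596 = 0.425749.
θ_z = arccos(0.425749) = 64.8°.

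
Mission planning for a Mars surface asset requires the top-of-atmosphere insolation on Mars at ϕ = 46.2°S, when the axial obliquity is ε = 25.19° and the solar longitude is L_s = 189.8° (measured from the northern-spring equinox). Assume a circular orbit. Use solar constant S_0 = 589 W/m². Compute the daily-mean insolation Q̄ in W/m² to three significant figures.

Q̄ ≈ 145 W/m²

Solar declination: sin δ = sin ε · sin L_s = sin 25.19° × sin 189.8° = -0.07244, so δ = -4.154°.
cos h₀ = −tan(-46.2°) tan(-4.154°) = -0.0757, h₀ = 1.6466 rad.
Bracket: h₀ sin ϕ sin δ + cos ϕ cos δ sin h₀ = 1.6466×-0.72176×-0.07244 + 0.69214×0.99737×0.99713 = 0.086091 + 0.688338 = 0.774429.
Q̄ = (S_0/π) × [bracket] = (589/π) × 0.774429 = 145.2 W/m².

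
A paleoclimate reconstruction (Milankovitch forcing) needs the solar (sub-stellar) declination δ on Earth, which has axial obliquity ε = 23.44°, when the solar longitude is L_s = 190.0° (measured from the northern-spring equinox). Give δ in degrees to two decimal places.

sin δ = sin ε · sin L_s = sin 23.44° × sin 190.0° = -0.069075.
δ = arcsin(-0.069075) = -3.96°.

δ = -3.96°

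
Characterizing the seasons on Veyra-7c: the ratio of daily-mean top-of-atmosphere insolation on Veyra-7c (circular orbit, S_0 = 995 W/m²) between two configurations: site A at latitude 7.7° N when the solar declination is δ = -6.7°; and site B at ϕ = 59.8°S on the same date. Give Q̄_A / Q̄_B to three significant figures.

— Configuration A (ϕ=+7.7°):
cos h₀ = −tan(+7.7°) tan(-6.700°) = 0.0159, h₀ = 1.5549 rad.
Bracket: h₀ sin ϕ sin δ + cos ϕ cos δ sin h₀ = 1.5549×0.13399×-0.11667 + 0.99098×0.99317×0.99987 = -0.024307 + 0.984084 = 0.959777.
Q̄ = (S_0/π) × [bracket] = (995/π) × 0.959777 = 303.98 W/m².
— Configuration B (ϕ=-59.8°):
cos h₀ = −tan(-59.8°) tan(-6.700°) = -0.2018, h₀ = 1.7740 rad.
Bracket: h₀ sin ϕ sin δ + cos ϕ cos δ sin h₀ = 1.7740×-0.86427×-0.11667 + 0.50302×0.99317×0.97942 = 0.178880 + 0.489303 = 0.668183.
Q̄ = (S_0/π) × [bracket] = (995/π) × 0.668183 = 211.63 W/m².
Ratio Q̄_A / Q̄_B = 303.98 / 211.63 = 1.436.

Q̄_A / Q̄_B ≈ 1.44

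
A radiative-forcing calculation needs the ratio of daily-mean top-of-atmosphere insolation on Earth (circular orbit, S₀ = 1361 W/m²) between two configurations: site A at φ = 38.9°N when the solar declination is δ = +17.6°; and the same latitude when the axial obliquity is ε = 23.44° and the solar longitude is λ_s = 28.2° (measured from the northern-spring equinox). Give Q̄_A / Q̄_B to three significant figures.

Q̄_A / Q̄_B ≈ 1.11

— Configuration A (φ=+38.9°):
cos H₀ = −tan(+38.9°) tan(+17.600°) = -0.2560, H₀ = 1.8296 rad.
Bracket: H₀ sin φ sin δ + cos φ cos δ sin H₀ = 1.8296×0.62796×0.30237 + 0.77824×0.95319×0.96669 = 0.347398 + 0.717101 = 1.064499.
Q̄ = (S₀/π) × [bracket] = (1361/π) × 1.064499 = 461.16 W/m².
— Configuration B (φ=+38.9°):
Solar declination: sin δ = sin ε · sin λ_s = sin 23.44° × sin 28.2° = 0.18798, so δ = +10.835°.
cos H₀ = −tan(+38.9°) tan(+10.835°) = -0.1544, H₀ = 1.7258 rad.
Bracket: H₀ sin φ sin δ + cos φ cos δ sin H₀ = 1.7258×0.62796×0.18798 + 0.77824×0.98217×0.98800 = 0.203720 + 0.755192 = 0.958912.
Q̄ = (S₀/π) × [bracket] = (1361/π) × 0.958912 = 415.42 W/m².
Ratio Q̄_A / Q̄_B = 461.16 / 415.42 = 1.110.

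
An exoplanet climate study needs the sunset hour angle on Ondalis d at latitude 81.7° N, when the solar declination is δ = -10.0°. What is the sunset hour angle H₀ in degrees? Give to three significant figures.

H₀ = 0.00°

cos H₀ = −tan φ · tan δ = 1.2087 ≥ 1, so the host star never rises (polar night) and H₀ = 0.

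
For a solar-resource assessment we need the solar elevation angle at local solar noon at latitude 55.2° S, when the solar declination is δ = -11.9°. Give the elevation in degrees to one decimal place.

46.7°

At local noon the hour angle is zero, so the zenith angle equals |φ − δ| = |-55.2° − (-11.900°)| = 43.300°.
Elevation = 90° − 43.300° = 46.7°.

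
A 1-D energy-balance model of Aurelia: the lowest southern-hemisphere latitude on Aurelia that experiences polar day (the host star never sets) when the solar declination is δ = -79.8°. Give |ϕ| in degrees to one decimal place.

Polar day requires cos h₀ = −tan ϕ tan δ ≤ −1, i.e. tan ϕ tan δ ≥ 1.
The boundary is |tan ϕ| · |tan δ| = 1, so |ϕ| = 90° − |δ| = 90° − 79.8° = 10.2° in the southern hemisphere.

|ϕ| = 10.2°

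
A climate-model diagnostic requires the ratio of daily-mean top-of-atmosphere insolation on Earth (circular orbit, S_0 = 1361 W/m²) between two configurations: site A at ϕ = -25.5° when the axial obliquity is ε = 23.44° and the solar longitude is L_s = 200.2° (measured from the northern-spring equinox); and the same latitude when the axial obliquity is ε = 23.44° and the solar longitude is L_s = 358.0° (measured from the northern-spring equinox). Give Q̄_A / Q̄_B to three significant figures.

— Configuration A (ϕ=-25.5°):
Solar declination: sin δ = sin ε · sin L_s = sin 23.44° × sin 200.2° = -0.13736, so δ = -7.895°.
cos h₀ = −tan(-25.5°) tan(-7.895°) = -0.0661, h₀ = 1.6370 rad.
Bracket: h₀ sin ϕ sin δ + cos ϕ cos δ sin h₀ = 1.6370×-0.43051×-0.13736 + 0.90259×0.99052×0.99781 = 0.096804 + 0.892076 = 0.988880.
Q̄ = (S_0/π) × [bracket] = (1361/π) × 0.988880 = 428.40 W/m².
— Configuration B (ϕ=-25.5°):
Solar declination: sin δ = sin ε · sin L_s = sin 23.44° × sin 358.0° = -0.01388, so δ = -0.795°.
cos h₀ = −tan(-25.5°) tan(-0.795°) = -0.0066, h₀ = 1.5774 rad.
Bracket: h₀ sin ϕ sin δ + cos ϕ cos δ sin h₀ = 1.5774×-0.43051×-0.01388 + 0.90259×0.99990×0.99998 = 0.009426 + 0.902482 = 0.911908.
Q̄ = (S_0/π) × [bracket] = (1361/π) × 0.911908 = 395.06 W/m².
Ratio Q̄_A / Q̄_B = 428.40 / 395.06 = 1.084.

Q̄_A / Q̄_B ≈ 1.08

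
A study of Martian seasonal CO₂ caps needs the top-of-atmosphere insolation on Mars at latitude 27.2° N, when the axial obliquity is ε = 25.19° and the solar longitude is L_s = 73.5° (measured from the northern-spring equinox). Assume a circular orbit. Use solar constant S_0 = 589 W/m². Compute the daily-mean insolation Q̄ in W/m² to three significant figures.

Q̄ ≈ 211 W/m²

Solar declination: sin δ = sin ε · sin L_s = sin 25.19° × sin 73.5° = 0.40809, so δ = +24.085°.
cos h₀ = −tan(+27.2°) tan(+24.085°) = -0.2297, h₀ = 1.8026 rad.
Bracket: h₀ sin ϕ sin δ + cos ϕ cos δ sin h₀ = 1.8026×0.45710×0.40809 + 0.88942×0.91294×0.97325 = 0.336253 + 0.790266 = 1.126519.
Q̄ = (S_0/π) × [bracket] = (589/π) × 1.126519 = 211.2 W/m².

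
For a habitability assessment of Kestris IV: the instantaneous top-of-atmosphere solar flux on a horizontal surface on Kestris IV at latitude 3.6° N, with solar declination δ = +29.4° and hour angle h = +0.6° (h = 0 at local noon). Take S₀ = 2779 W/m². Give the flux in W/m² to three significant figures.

2.50e+03 W/m²

cos θ_z = sin φ sin δ + cos φ cos δ cos h = 0.030824 + 0.869447 = 0.900271.
Flux = S₀ · cos θ_z = 2779 × 0.900271 = 2502 W/m².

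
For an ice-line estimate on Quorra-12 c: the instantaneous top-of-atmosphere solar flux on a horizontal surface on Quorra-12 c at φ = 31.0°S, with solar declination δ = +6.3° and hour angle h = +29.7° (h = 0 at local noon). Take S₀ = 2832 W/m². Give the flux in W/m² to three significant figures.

cos θ_z = sin φ sin δ + cos φ cos δ cos h = -0.056517 + 0.740066 = 0.683549.
Flux = S₀ · cos θ_z = 2832 × 0.683549 = 1936 W/m².

1.94e+03 W/m²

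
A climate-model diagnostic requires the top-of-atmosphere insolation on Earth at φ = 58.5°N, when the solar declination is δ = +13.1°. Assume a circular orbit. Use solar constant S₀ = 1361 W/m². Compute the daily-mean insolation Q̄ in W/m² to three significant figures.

cos H₀ = −tan(+58.5°) tan(+13.100°) = -0.3797, H₀ = 1.9603 rad.
Bracket: H₀ sin φ sin δ + cos φ cos δ sin H₀ = 1.9603×0.85264×0.22665 + 0.52250×0.97398×0.92509 = 0.378830 + 0.470783 = 0.849613.
Q̄ = (S₀/π) × [bracket] = (1361/π) × 0.849613 = 368.1 W/m².

Q̄ ≈ 368 W/m²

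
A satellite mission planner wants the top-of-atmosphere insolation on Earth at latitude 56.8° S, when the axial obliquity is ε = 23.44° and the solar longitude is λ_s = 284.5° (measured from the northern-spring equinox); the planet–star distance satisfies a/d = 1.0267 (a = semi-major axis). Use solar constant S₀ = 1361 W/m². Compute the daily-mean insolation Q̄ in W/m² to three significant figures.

Q̄ ≈ 511 W/m²

Solar declination: sin δ = sin ε · sin λ_s = sin 23.44° × sin 284.5° = -0.38512, so δ = -22.651°.
cos H₀ = −tan(-56.8°) tan(-22.651°) = -0.6377, H₀ = 2.2623 rad.
Bracket: H₀ sin φ sin δ + cos φ cos δ sin H₀ = 2.2623×-0.83676×-0.38512 + 0.54756×0.92287×0.77028 = 0.729033 + 0.389243 = 1.118276.
Inverse-square distance factor (a/d)² = 1.0267² = 1.054113.
Q̄ = (S₀/π) × 1.054113 × [bracket] = (1361/π) × 1.054113 × 1.118276 = 510.7 W/m².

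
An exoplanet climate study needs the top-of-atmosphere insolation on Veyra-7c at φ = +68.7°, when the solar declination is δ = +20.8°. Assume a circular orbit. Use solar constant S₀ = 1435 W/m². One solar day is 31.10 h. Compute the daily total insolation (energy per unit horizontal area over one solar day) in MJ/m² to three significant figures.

53.2 MJ/m²

cos H₀ = −tan(+68.7°) tan(+20.800°) = -0.9743, H₀ = 2.9144 rad.
Bracket: H₀ sin φ sin δ + cos φ cos δ sin H₀ = 2.9144×0.93169×0.35511 + 0.36325×0.93483×0.22525 = 0.964236 + 0.076490 = 1.040726.
Q̄ = (S₀/π) × [bracket] = (1435/π) × 1.040726 = 475.38 W/m².
Daily total = Q̄ × 31.10 h × 3600 s/h = 475.38 × 31.10 × 3600 / 10⁶ = 53.22 MJ/m².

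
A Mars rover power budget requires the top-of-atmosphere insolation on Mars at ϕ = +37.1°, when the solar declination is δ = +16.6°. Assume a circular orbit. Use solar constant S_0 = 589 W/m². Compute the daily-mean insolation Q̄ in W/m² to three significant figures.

Q̄ ≈ 198 W/m²

cos h₀ = −tan(+37.1°) tan(+16.600°) = -0.2255, h₀ = 1.7982 rad.
Bracket: h₀ sin ϕ sin δ + cos ϕ cos δ sin h₀ = 1.7982×0.60321×0.28569 + 0.79758×0.95832×0.97425 = 0.309886 + 0.744655 = 1.054541.
Q̄ = (S_0/π) × [bracket] = (589/π) × 1.054541 = 197.7 W/m².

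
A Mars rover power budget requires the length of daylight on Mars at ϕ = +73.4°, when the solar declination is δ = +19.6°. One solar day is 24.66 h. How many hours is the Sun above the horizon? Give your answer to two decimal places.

24.66 h

Sunrise equation: cos h₀ = −tan ϕ · tan δ = -1.1945 ≤ −1, so the Sun never sets (polar day) and h₀ = π.
Daylight = 2h₀/(2π) × 24.66 h = (3.1416/π) × 24.66 = 24.66 h.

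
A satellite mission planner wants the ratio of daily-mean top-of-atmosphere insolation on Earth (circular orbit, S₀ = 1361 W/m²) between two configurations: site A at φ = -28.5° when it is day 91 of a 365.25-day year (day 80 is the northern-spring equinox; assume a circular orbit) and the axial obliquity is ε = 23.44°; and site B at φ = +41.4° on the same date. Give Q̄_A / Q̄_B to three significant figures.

Q̄_A / Q̄_B ≈ 0.992

— Configuration A (φ=-28.5°):
Solar longitude: λ_s = 360° × (91 − 80)/365.25 = 10.842°.
sin δ = sin 23.44° × sin 10.842° = 0.07482, so δ = +4.291°.
cos H₀ = −tan(-28.5°) tan(+4.291°) = 0.0407, H₀ = 1.5300 rad.
Bracket: H₀ sin φ sin δ + cos φ cos δ sin H₀ = 1.5300×-0.47716×0.07482 + 0.87882×0.99720×0.99917 = -0.054623 + 0.875632 = 0.821009.
Q̄ = (S₀/π) × [bracket] = (1361/π) × 0.821009 = 355.68 W/m².
— Configuration B (φ=+41.4°):
cos H₀ = −tan(+41.4°) tan(+4.291°) = -0.0662, H₀ = 1.6370 rad.
Bracket: H₀ sin φ sin δ + cos φ cos δ sin H₀ = 1.6370×0.66131×0.07482 + 0.75011×0.99720×0.99781 = 0.080997 + 0.746372 = 0.827369.
Q̄ = (S₀/π) × [bracket] = (1361/π) × 0.827369 = 358.43 W/m².
Ratio Q̄_A / Q̄_B = 355.68 / 358.43 = 0.9923.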